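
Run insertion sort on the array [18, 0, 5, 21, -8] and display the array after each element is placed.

First element 18 is already 'sorted'
Insert 0: shifted 1 elements -> [0, 18, 5, 21, -8]
Insert 5: shifted 1 elements -> [0, 5, 18, 21, -8]
Insert 21: shifted 0 elements -> [0, 5, 18, 21, -8]
Insert -8: shifted 4 elements -> [-8, 0, 5, 18, 21]


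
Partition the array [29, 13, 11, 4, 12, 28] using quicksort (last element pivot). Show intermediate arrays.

Partition 1: pivot=28 at index 4 -> [13, 11, 4, 12, 28, 29]
Partition 2: pivot=12 at index 2 -> [11, 4, 12, 13, 28, 29]
Partition 3: pivot=4 at index 0 -> [4, 11, 12, 13, 28, 29]


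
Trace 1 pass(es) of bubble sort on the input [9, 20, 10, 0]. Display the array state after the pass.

After pass 1: [9, 10, 0, 20] (2 swaps)
Total swaps: 2


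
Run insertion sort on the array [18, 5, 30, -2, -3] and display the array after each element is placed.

First element 18 is already 'sorted'
Insert 5: shifted 1 elements -> [5, 18, 30, -2, -3]
Insert 30: shifted 0 elements -> [5, 18, 30, -2, -3]
Insert -2: shifted 3 elements -> [-2, 5, 18, 30, -3]
Insert -3: shifted 4 elements -> [-3, -2, 5, 18, 30]


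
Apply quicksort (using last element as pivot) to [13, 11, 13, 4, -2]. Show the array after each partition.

Partition 1: pivot=-2 at index 0 -> [-2, 11, 13, 4, 13]
Partition 2: pivot=13 at index 4 -> [-2, 11, 13, 4, 13]
Partition 3: pivot=4 at index 1 -> [-2, 4, 13, 11, 13]
Partition 4: pivot=11 at index 2 -> [-2, 4, 11, 13, 13]


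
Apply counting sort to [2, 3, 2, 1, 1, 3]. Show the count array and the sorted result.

Count array: [0, 2, 2, 2]
(count[i] = number of elements equal to i)
Cumulative count: [0, 2, 4, 6]
Sorted: [1, 1, 2, 2, 3, 3]


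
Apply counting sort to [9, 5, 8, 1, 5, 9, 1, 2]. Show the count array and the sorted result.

Count array: [0, 2, 1, 0, 0, 2, 0, 0, 1, 2]
(count[i] = number of elements equal to i)
Cumulative count: [0, 2, 3, 3, 3, 5, 5, 5, 6, 8]
Sorted: [1, 1, 2, 5, 5, 8, 9, 9]


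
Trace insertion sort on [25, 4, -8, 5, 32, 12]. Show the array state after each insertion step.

First element 25 is already 'sorted'
Insert 4: shifted 1 elements -> [4, 25, -8, 5, 32, 12]
Insert -8: shifted 2 elements -> [-8, 4, 25, 5, 32, 12]
Insert 5: shifted 1 elements -> [-8, 4, 5, 25, 32, 12]
Insert 32: shifted 0 elements -> [-8, 4, 5, 25, 32, 12]
Insert 12: shifted 2 elements -> [-8, 4, 5, 12, 25, 32]


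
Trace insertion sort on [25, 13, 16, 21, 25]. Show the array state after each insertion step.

First element 25 is already 'sorted'
Insert 13: shifted 1 elements -> [13, 25, 16, 21, 25]
Insert 16: shifted 1 elements -> [13, 16, 25, 21, 25]
Insert 21: shifted 1 elements -> [13, 16, 21, 25, 25]
Insert 25: shifted 0 elements -> [13, 16, 21, 25, 25]


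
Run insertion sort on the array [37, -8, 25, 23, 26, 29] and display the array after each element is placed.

First element 37 is already 'sorted'
Insert -8: shifted 1 elements -> [-8, 37, 25, 23, 26, 29]
Insert 25: shifted 1 elements -> [-8, 25, 37, 23, 26, 29]
Insert 23: shifted 2 elements -> [-8, 23, 25, 37, 26, 29]
Insert 26: shifted 1 elements -> [-8, 23, 25, 26, 37, 29]
Insert 29: shifted 1 elements -> [-8, 23, 25, 26, 29, 37]


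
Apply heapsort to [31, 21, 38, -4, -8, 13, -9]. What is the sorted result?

Build heap: [38, 21, 31, -4, -8, 13, -9]
Extract 38: [31, 21, 13, -4, -8, -9, 38]
Extract 31: [21, -4, 13, -9, -8, 31, 38]
Extract 21: [13, -4, -8, -9, 21, 31, 38]
Extract 13: [-4, -9, -8, 13, 21, 31, 38]
Extract -4: [-8, -9, -4, 13, 21, 31, 38]
Extract -8: [-9, -8, -4, 13, 21, 31, 38]


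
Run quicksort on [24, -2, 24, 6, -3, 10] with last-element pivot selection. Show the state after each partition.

Partition 1: pivot=10 at index 3 -> [-2, 6, -3, 10, 24, 24]
Partition 2: pivot=-3 at index 0 -> [-3, 6, -2, 10, 24, 24]
Partition 3: pivot=-2 at index 1 -> [-3, -2, 6, 10, 24, 24]
Partition 4: pivot=24 at index 5 -> [-3, -2, 6, 10, 24, 24]


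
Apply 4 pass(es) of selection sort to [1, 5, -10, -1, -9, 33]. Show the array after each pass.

Pass 1: Select minimum -10 at index 2, swap -> [-10, 5, 1, -1, -9, 33]
Pass 2: Select minimum -9 at index 4, swap -> [-10, -9, 1, -1, 5, 33]
Pass 3: Select minimum -1 at index 3, swap -> [-10, -9, -1, 1, 5, 33]
Pass 4: Select minimum 1 at index 3, swap -> [-10, -9, -1, 1, 5, 33]


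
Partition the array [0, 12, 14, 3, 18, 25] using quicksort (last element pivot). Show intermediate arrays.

Partition 1: pivot=25 at index 5 -> [0, 12, 14, 3, 18, 25]
Partition 2: pivot=18 at index 4 -> [0, 12, 14, 3, 18, 25]
Partition 3: pivot=3 at index 1 -> [0, 3, 14, 12, 18, 25]
Partition 4: pivot=12 at index 2 -> [0, 3, 12, 14, 18, 25]


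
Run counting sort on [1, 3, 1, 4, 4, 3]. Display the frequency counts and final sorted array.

Count array: [0, 2, 0, 2, 2]
(count[i] = number of elements equal to i)
Cumulative count: [0, 2, 2, 4, 6]
Sorted: [1, 1, 3, 3, 4, 4]


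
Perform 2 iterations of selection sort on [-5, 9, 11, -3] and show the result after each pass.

Pass 1: Select minimum -5 at index 0, swap -> [-5, 9, 11, -3]
Pass 2: Select minimum -3 at index 3, swap -> [-5, -3, 11, 9]


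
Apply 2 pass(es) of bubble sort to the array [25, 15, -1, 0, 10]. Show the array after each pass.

After pass 1: [15, -1, 0, 10, 25] (4 swaps)
After pass 2: [-1, 0, 10, 15, 25] (3 swaps)
Total swaps: 7


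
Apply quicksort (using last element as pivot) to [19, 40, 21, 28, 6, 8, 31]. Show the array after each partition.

Partition 1: pivot=31 at index 5 -> [19, 21, 28, 6, 8, 31, 40]
Partition 2: pivot=8 at index 1 -> [6, 8, 28, 19, 21, 31, 40]
Partition 3: pivot=21 at index 3 -> [6, 8, 19, 21, 28, 31, 40]


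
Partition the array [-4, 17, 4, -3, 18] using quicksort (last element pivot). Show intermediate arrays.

Partition 1: pivot=18 at index 4 -> [-4, 17, 4, -3, 18]
Partition 2: pivot=-3 at index 1 -> [-4, -3, 4, 17, 18]
Partition 3: pivot=17 at index 3 -> [-4, -3, 4, 17, 18]


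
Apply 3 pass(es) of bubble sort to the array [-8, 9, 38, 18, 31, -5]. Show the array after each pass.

After pass 1: [-8, 9, 18, 31, -5, 38] (3 swaps)
After pass 2: [-8, 9, 18, -5, 31, 38] (1 swaps)
After pass 3: [-8, 9, -5, 18, 31, 38] (1 swaps)
Total swaps: 5


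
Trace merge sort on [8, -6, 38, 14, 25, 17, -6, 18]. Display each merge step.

Divide and conquer:
  Merge [8] + [-6] -> [-6, 8]
  Merge [38] + [14] -> [14, 38]
  Merge [-6, 8] + [14, 38] -> [-6, 8, 14, 38]
  Merge [25] + [17] -> [17, 25]
  Merge [-6] + [18] -> [-6, 18]
  Merge [17, 25] + [-6, 18] -> [-6, 17, 18, 25]
  Merge [-6, 8, 14, 38] + [-6, 17, 18, 25] -> [-6, -6, 8, 14, 17, 18, 25, 38]


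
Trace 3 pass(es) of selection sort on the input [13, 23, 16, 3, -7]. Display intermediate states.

Pass 1: Select minimum -7 at index 4, swap -> [-7, 23, 16, 3, 13]
Pass 2: Select minimum 3 at index 3, swap -> [-7, 3, 16, 23, 13]
Pass 3: Select minimum 13 at index 4, swap -> [-7, 3, 13, 23, 16]


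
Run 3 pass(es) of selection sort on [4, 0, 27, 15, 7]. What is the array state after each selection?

Pass 1: Select minimum 0 at index 1, swap -> [0, 4, 27, 15, 7]
Pass 2: Select minimum 4 at index 1, swap -> [0, 4, 27, 15, 7]
Pass 3: Select minimum 7 at index 4, swap -> [0, 4, 7, 15, 27]


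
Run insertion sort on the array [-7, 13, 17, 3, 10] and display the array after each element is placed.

First element -7 is already 'sorted'
Insert 13: shifted 0 elements -> [-7, 13, 17, 3, 10]
Insert 17: shifted 0 elements -> [-7, 13, 17, 3, 10]
Insert 3: shifted 2 elements -> [-7, 3, 13, 17, 10]
Insert 10: shifted 2 elements -> [-7, 3, 10, 13, 17]


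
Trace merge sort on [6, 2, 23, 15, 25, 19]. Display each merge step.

Divide and conquer:
  Merge [2] + [23] -> [2, 23]
  Merge [6] + [2, 23] -> [2, 6, 23]
  Merge [25] + [19] -> [19, 25]
  Merge [15] + [19, 25] -> [15, 19, 25]
  Merge [2, 6, 23] + [15, 19, 25] -> [2, 6, 15, 19, 23, 25]


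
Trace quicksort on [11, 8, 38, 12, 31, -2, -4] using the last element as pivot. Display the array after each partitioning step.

Partition 1: pivot=-4 at index 0 -> [-4, 8, 38, 12, 31, -2, 11]
Partition 2: pivot=11 at index 3 -> [-4, 8, -2, 11, 31, 38, 12]
Partition 3: pivot=-2 at index 1 -> [-4, -2, 8, 11, 31, 38, 12]
Partition 4: pivot=12 at index 4 -> [-4, -2, 8, 11, 12, 38, 31]
Partition 5: pivot=31 at index 5 -> [-4, -2, 8, 11, 12, 31, 38]


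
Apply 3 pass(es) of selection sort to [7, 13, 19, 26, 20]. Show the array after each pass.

Pass 1: Select minimum 7 at index 0, swap -> [7, 13, 19, 26, 20]
Pass 2: Select minimum 13 at index 1, swap -> [7, 13, 19, 26, 20]
Pass 3: Select minimum 19 at index 2, swap -> [7, 13, 19, 26, 20]


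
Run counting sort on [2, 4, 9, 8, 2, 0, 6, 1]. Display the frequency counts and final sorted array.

Count array: [1, 1, 2, 0, 1, 0, 1, 0, 1, 1]
(count[i] = number of elements equal to i)
Cumulative count: [1, 2, 4, 4, 5, 5, 6, 6, 7, 8]
Sorted: [0, 1, 2, 2, 4, 6, 8, 9]


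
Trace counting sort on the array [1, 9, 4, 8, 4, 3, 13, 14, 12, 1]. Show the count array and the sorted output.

Count array: [0, 2, 0, 1, 2, 0, 0, 0, 1, 1, 0, 0, 1, 1, 1]
(count[i] = number of elements equal to i)
Cumulative count: [0, 2, 2, 3, 5, 5, 5, 5, 6, 7, 7, 7, 8, 9, 10]
Sorted: [1, 1, 3, 4, 4, 8, 9, 12, 13, 14]


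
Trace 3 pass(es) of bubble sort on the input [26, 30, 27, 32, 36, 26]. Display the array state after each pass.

After pass 1: [26, 27, 30, 32, 26, 36] (2 swaps)
After pass 2: [26, 27, 30, 26, 32, 36] (1 swaps)
After pass 3: [26, 27, 26, 30, 32, 36] (1 swaps)
Total swaps: 4


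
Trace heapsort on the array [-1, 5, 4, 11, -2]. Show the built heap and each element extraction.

Build heap: [11, 5, 4, -1, -2]
Extract 11: [5, -1, 4, -2, 11]
Extract 5: [4, -1, -2, 5, 11]
Extract 4: [-1, -2, 4, 5, 11]
Extract -1: [-2, -1, 4, 5, 11]


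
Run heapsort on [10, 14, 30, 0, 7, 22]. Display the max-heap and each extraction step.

Build heap: [30, 14, 22, 0, 7, 10]
Extract 30: [22, 14, 10, 0, 7, 30]
Extract 22: [14, 7, 10, 0, 22, 30]
Extract 14: [10, 7, 0, 14, 22, 30]
Extract 10: [7, 0, 10, 14, 22, 30]
Extract 7: [0, 7, 10, 14, 22, 30]


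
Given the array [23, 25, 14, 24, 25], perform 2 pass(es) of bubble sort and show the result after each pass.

After pass 1: [23, 14, 24, 25, 25] (2 swaps)
After pass 2: [14, 23, 24, 25, 25] (1 swaps)
Total swaps: 3


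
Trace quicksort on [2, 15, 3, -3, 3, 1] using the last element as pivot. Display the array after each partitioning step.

Partition 1: pivot=1 at index 1 -> [-3, 1, 3, 2, 3, 15]
Partition 2: pivot=15 at index 5 -> [-3, 1, 3, 2, 3, 15]
Partition 3: pivot=3 at index 4 -> [-3, 1, 3, 2, 3, 15]
Partition 4: pivot=2 at index 2 -> [-3, 1, 2, 3, 3, 15]


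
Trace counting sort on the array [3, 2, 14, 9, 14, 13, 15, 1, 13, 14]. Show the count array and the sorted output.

Count array: [0, 1, 1, 1, 0, 0, 0, 0, 0, 1, 0, 0, 0, 2, 3, 1]
(count[i] = number of elements equal to i)
Cumulative count: [0, 1, 2, 3, 3, 3, 3, 3, 3, 4, 4, 4, 4, 6, 9, 10]
Sorted: [1, 2, 3, 9, 13, 13, 14, 14, 14, 15]


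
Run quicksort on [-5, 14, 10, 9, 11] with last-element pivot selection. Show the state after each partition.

Partition 1: pivot=11 at index 3 -> [-5, 10, 9, 11, 14]
Partition 2: pivot=9 at index 1 -> [-5, 9, 10, 11, 14]


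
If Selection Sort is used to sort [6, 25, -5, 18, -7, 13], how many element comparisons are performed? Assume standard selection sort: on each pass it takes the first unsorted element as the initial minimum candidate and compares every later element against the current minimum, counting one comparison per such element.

Pass 1: scan indices 1..5 for the minimum = 5 comparison(s); min is -7, place at index 0 -> [-7, 25, -5, 18, 6, 13]
Pass 2: scan indices 2..5 for the minimum = 4 comparison(s); min is -5, place at index 1 -> [-7, -5, 25, 18, 6, 13]
Pass 3: scan indices 3..5 for the minimum = 3 comparison(s); min is 6, place at index 2 -> [-7, -5, 6, 18, 25, 13]
Pass 4: scan indices 4..5 for the minimum = 2 comparison(s); min is 13, place at index 3 -> [-7, -5, 6, 13, 25, 18]
Pass 5: scan indices 5..5 for the minimum = 1 comparison(s); min is 18, place at index 4 -> [-7, -5, 6, 13, 18, 25]
Selection sort always scans the whole unsorted suffix, so the count is (n-1) + (n-2) + ... + 1 = n(n-1)/2 = 6*5/2 = 15 regardless of the input order.
Total comparisons: 5 + 4 + 3 + 2 + 1 = 15


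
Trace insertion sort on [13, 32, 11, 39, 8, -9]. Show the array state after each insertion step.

First element 13 is already 'sorted'
Insert 32: shifted 0 elements -> [13, 32, 11, 39, 8, -9]
Insert 11: shifted 2 elements -> [11, 13, 32, 39, 8, -9]
Insert 39: shifted 0 elements -> [11, 13, 32, 39, 8, -9]
Insert 8: shifted 4 elements -> [8, 11, 13, 32, 39, -9]
Insert -9: shifted 5 elements -> [-9, 8, 11, 13, 32, 39]


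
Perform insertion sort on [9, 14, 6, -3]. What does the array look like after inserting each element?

First element 9 is already 'sorted'
Insert 14: shifted 0 elements -> [9, 14, 6, -3]
Insert 6: shifted 2 elements -> [6, 9, 14, -3]
Insert -3: shifted 3 elements -> [-3, 6, 9, 14]


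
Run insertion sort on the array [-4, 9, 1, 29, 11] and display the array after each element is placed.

First element -4 is already 'sorted'
Insert 9: shifted 0 elements -> [-4, 9, 1, 29, 11]
Insert 1: shifted 1 elements -> [-4, 1, 9, 29, 11]
Insert 29: shifted 0 elements -> [-4, 1, 9, 29, 11]
Insert 11: shifted 1 elements -> [-4, 1, 9, 11, 29]


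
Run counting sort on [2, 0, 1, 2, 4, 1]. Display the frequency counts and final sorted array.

Count array: [1, 2, 2, 0, 1]
(count[i] = number of elements equal to i)
Cumulative count: [1, 3, 5, 5, 6]
Sorted: [0, 1, 1, 2, 2, 4]


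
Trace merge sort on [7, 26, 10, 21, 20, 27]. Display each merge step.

Divide and conquer:
  Merge [26] + [10] -> [10, 26]
  Merge [7] + [10, 26] -> [7, 10, 26]
  Merge [20] + [27] -> [20, 27]
  Merge [21] + [20, 27] -> [20, 21, 27]
  Merge [7, 10, 26] + [20, 21, 27] -> [7, 10, 20, 21, 26, 27]


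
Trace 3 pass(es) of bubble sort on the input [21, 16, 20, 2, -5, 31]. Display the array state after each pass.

After pass 1: [16, 20, 2, -5, 21, 31] (4 swaps)
After pass 2: [16, 2, -5, 20, 21, 31] (2 swaps)
After pass 3: [2, -5, 16, 20, 21, 31] (2 swaps)
Total swaps: 8


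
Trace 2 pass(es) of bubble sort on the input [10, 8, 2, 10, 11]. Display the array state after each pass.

After pass 1: [8, 2, 10, 10, 11] (2 swaps)
After pass 2: [2, 8, 10, 10, 11] (1 swaps)
Total swaps: 3


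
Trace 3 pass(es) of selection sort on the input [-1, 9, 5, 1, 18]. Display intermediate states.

Pass 1: Select minimum -1 at index 0, swap -> [-1, 9, 5, 1, 18]
Pass 2: Select minimum 1 at index 3, swap -> [-1, 1, 5, 9, 18]
Pass 3: Select minimum 5 at index 2, swap -> [-1, 1, 5, 9, 18]


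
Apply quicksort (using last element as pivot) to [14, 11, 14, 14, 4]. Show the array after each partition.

Partition 1: pivot=4 at index 0 -> [4, 11, 14, 14, 14]
Partition 2: pivot=14 at index 4 -> [4, 11, 14, 14, 14]
Partition 3: pivot=14 at index 3 -> [4, 11, 14, 14, 14]
Partition 4: pivot=14 at index 2 -> [4, 11, 14, 14, 14]


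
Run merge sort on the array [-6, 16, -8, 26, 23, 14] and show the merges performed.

Divide and conquer:
  Merge [16] + [-8] -> [-8, 16]
  Merge [-6] + [-8, 16] -> [-8, -6, 16]
  Merge [23] + [14] -> [14, 23]
  Merge [26] + [14, 23] -> [14, 23, 26]
  Merge [-8, -6, 16] + [14, 23, 26] -> [-8, -6, 14, 16, 23, 26]


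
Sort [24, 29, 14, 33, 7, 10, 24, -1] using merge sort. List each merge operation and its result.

Divide and conquer:
  Merge [24] + [29] -> [24, 29]
  Merge [14] + [33] -> [14, 33]
  Merge [24, 29] + [14, 33] -> [14, 24, 29, 33]
  Merge [7] + [10] -> [7, 10]
  Merge [24] + [-1] -> [-1, 24]
  Merge [7, 10] + [-1, 24] -> [-1, 7, 10, 24]
  Merge [14, 24, 29, 33] + [-1, 7, 10, 24] -> [-1, 7, 10, 14, 24, 24, 29, 33]


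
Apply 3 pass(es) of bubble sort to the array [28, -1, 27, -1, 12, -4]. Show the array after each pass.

After pass 1: [-1, 27, -1, 12, -4, 28] (5 swaps)
After pass 2: [-1, -1, 12, -4, 27, 28] (3 swaps)
After pass 3: [-1, -1, -4, 12, 27, 28] (1 swaps)
Total swaps: 9


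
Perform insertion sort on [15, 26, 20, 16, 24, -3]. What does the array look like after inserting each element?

First element 15 is already 'sorted'
Insert 26: shifted 0 elements -> [15, 26, 20, 16, 24, -3]
Insert 20: shifted 1 elements -> [15, 20, 26, 16, 24, -3]
Insert 16: shifted 2 elements -> [15, 16, 20, 26, 24, -3]
Insert 24: shifted 1 elements -> [15, 16, 20, 24, 26, -3]
Insert -3: shifted 5 elements -> [-3, 15, 16, 20, 24, 26]


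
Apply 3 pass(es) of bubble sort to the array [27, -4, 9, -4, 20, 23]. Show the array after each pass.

After pass 1: [-4, 9, -4, 20, 23, 27] (5 swaps)
After pass 2: [-4, -4, 9, 20, 23, 27] (1 swaps)
After pass 3: [-4, -4, 9, 20, 23, 27] (0 swaps)
Total swaps: 6


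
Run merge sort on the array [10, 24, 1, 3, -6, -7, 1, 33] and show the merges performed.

Divide and conquer:
  Merge [10] + [24] -> [10, 24]
  Merge [1] + [3] -> [1, 3]
  Merge [10, 24] + [1, 3] -> [1, 3, 10, 24]
  Merge [-6] + [-7] -> [-7, -6]
  Merge [1] + [33] -> [1, 33]
  Merge [-7, -6] + [1, 33] -> [-7, -6, 1, 33]
  Merge [1, 3, 10, 24] + [-7, -6, 1, 33] -> [-7, -6, 1, 1, 3, 10, 24, 33]


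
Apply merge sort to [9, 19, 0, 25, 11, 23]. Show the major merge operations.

Divide and conquer:
  Merge [19] + [0] -> [0, 19]
  Merge [9] + [0, 19] -> [0, 9, 19]
  Merge [11] + [23] -> [11, 23]
  Merge [25] + [11, 23] -> [11, 23, 25]
  Merge [0, 9, 19] + [11, 23, 25] -> [0, 9, 11, 19, 23, 25]


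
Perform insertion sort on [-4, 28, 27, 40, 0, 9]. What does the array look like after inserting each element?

First element -4 is already 'sorted'
Insert 28: shifted 0 elements -> [-4, 28, 27, 40, 0, 9]
Insert 27: shifted 1 elements -> [-4, 27, 28, 40, 0, 9]
Insert 40: shifted 0 elements -> [-4, 27, 28, 40, 0, 9]
Insert 0: shifted 3 elements -> [-4, 0, 27, 28, 40, 9]
Insert 9: shifted 3 elements -> [-4, 0, 9, 27, 28, 40]


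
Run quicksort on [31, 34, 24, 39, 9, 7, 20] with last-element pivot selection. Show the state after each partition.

Partition 1: pivot=20 at index 2 -> [9, 7, 20, 39, 31, 34, 24]
Partition 2: pivot=7 at index 0 -> [7, 9, 20, 39, 31, 34, 24]
Partition 3: pivot=24 at index 3 -> [7, 9, 20, 24, 31, 34, 39]
Partition 4: pivot=39 at index 6 -> [7, 9, 20, 24, 31, 34, 39]
Partition 5: pivot=34 at index 5 -> [7, 9, 20, 24, 31, 34, 39]


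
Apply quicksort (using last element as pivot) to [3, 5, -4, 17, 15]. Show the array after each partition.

Partition 1: pivot=15 at index 3 -> [3, 5, -4, 15, 17]
Partition 2: pivot=-4 at index 0 -> [-4, 5, 3, 15, 17]
Partition 3: pivot=3 at index 1 -> [-4, 3, 5, 15, 17]


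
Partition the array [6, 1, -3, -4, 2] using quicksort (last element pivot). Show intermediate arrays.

Partition 1: pivot=2 at index 3 -> [1, -3, -4, 2, 6]
Partition 2: pivot=-4 at index 0 -> [-4, -3, 1, 2, 6]
Partition 3: pivot=1 at index 2 -> [-4, -3, 1, 2, 6]


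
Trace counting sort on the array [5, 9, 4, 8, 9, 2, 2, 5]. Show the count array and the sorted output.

Count array: [0, 0, 2, 0, 1, 2, 0, 0, 1, 2]
(count[i] = number of elements equal to i)
Cumulative count: [0, 0, 2, 2, 3, 5, 5, 5, 6, 8]
Sorted: [2, 2, 4, 5, 5, 8, 9, 9]


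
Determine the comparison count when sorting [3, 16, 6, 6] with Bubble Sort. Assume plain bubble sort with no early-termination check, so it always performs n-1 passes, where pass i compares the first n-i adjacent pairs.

Pass 1: compare adjacent pairs (0,1)..(2,3) = 3 comparison(s), 2 swap(s) -> [3, 6, 6, 16]
Pass 2: compare adjacent pairs (0,1)..(1,2) = 2 comparison(s), 0 swap(s) -> [3, 6, 6, 16]
Pass 3: compare adjacent pairs (0,1)..(0,1) = 1 comparison(s), 0 swap(s) -> [3, 6, 6, 16]
Total comparisons: 3 + 2 + 1 = 6


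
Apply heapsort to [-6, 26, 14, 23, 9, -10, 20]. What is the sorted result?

Build heap: [26, 23, 20, -6, 9, -10, 14]
Extract 26: [23, 14, 20, -6, 9, -10, 26]
Extract 23: [20, 14, -10, -6, 9, 23, 26]
Extract 20: [14, 9, -10, -6, 20, 23, 26]
Extract 14: [9, -6, -10, 14, 20, 23, 26]
Extract 9: [-6, -10, 9, 14, 20, 23, 26]
Extract -6: [-10, -6, 9, 14, 20, 23, 26]


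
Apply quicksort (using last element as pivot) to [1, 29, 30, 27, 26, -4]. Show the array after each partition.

Partition 1: pivot=-4 at index 0 -> [-4, 29, 30, 27, 26, 1]
Partition 2: pivot=1 at index 1 -> [-4, 1, 30, 27, 26, 29]
Partition 3: pivot=29 at index 4 -> [-4, 1, 27, 26, 29, 30]
Partition 4: pivot=26 at index 2 -> [-4, 1, 26, 27, 29, 30]


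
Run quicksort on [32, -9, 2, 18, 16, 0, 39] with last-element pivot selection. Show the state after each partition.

Partition 1: pivot=39 at index 6 -> [32, -9, 2, 18, 16, 0, 39]
Partition 2: pivot=0 at index 1 -> [-9, 0, 2, 18, 16, 32, 39]
Partition 3: pivot=32 at index 5 -> [-9, 0, 2, 18, 16, 32, 39]
Partition 4: pivot=16 at index 3 -> [-9, 0, 2, 16, 18, 32, 39]


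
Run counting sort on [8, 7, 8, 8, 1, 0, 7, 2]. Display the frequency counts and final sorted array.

Count array: [1, 1, 1, 0, 0, 0, 0, 2, 3]
(count[i] = number of elements equal to i)
Cumulative count: [1, 2, 3, 3, 3, 3, 3, 5, 8]
Sorted: [0, 1, 2, 7, 7, 8, 8, 8]


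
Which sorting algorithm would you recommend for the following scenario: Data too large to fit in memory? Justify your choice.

Best choice: External merge sort
Reason: Minimizes disk I/O by sequential reads/writes


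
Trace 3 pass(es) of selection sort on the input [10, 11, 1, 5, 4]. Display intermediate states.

Pass 1: Select minimum 1 at index 2, swap -> [1, 11, 10, 5, 4]
Pass 2: Select minimum 4 at index 4, swap -> [1, 4, 10, 5, 11]
Pass 3: Select minimum 5 at index 3, swap -> [1, 4, 5, 10, 11]


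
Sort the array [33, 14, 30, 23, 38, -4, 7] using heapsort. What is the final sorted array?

Build heap: [38, 33, 30, 23, 14, -4, 7]
Extract 38: [33, 23, 30, 7, 14, -4, 38]
Extract 33: [30, 23, -4, 7, 14, 33, 38]
Extract 30: [23, 14, -4, 7, 30, 33, 38]
Extract 23: [14, 7, -4, 23, 30, 33, 38]
Extract 14: [7, -4, 14, 23, 30, 33, 38]
Extract 7: [-4, 7, 14, 23, 30, 33, 38]


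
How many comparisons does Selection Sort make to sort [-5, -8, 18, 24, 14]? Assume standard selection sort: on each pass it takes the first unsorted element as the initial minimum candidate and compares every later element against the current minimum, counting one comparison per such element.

Pass 1: scan indices 1..4 for the minimum = 4 comparison(s); min is -8, place at index 0 -> [-8, -5, 18, 24, 14]
Pass 2: scan indices 2..4 for the minimum = 3 comparison(s); min is -5, place at index 1 -> [-8, -5, 18, 24, 14]
Pass 3: scan indices 3..4 for the minimum = 2 comparison(s); min is 14, place at index 2 -> [-8, -5, 14, 24, 18]
Pass 4: scan indices 4..4 for the minimum = 1 comparison(s); min is 18, place at index 3 -> [-8, -5, 14, 18, 24]
Selection sort always scans the whole unsorted suffix, so the count is (n-1) + (n-2) + ... + 1 = n(n-1)/2 = 5*4/2 = 10 regardless of the input order.
Total comparisons: 4 + 3 + 2 + 1 = 10


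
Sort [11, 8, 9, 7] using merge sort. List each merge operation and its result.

Divide and conquer:
  Merge [11] + [8] -> [8, 11]
  Merge [9] + [7] -> [7, 9]
  Merge [8, 11] + [7, 9] -> [7, 8, 9, 11]


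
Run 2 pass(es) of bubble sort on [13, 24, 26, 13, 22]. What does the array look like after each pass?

After pass 1: [13, 24, 13, 22, 26] (2 swaps)
After pass 2: [13, 13, 22, 24, 26] (2 swaps)
Total swaps: 4


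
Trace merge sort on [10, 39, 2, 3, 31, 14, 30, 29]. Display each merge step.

Divide and conquer:
  Merge [10] + [39] -> [10, 39]
  Merge [2] + [3] -> [2, 3]
  Merge [10, 39] + [2, 3] -> [2, 3, 10, 39]
  Merge [31] + [14] -> [14, 31]
  Merge [30] + [29] -> [29, 30]
  Merge [14, 31] + [29, 30] -> [14, 29, 30, 31]
  Merge [2, 3, 10, 39] + [14, 29, 30, 31] -> [2, 3, 10, 14, 29, 30, 31, 39]


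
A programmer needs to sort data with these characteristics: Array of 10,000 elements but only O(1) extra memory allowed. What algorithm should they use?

Best choice: Heapsort
Reason: Heapsort rearranges the array in place using O(1) auxiliary space and still guarantees O(n log n) time; quicksort partitions in place but needs Theta(log n) stack space for recursion (O(n) in the worst case), and mergesort requires O(n) auxiliary space


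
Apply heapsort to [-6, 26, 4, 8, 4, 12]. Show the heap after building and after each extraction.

Build heap: [26, 8, 12, -6, 4, 4]
Extract 26: [12, 8, 4, -6, 4, 26]
Extract 12: [8, 4, 4, -6, 12, 26]
Extract 8: [4, -6, 4, 8, 12, 26]
Extract 4: [4, -6, 4, 8, 12, 26]
Extract 4: [-6, 4, 4, 8, 12, 26]


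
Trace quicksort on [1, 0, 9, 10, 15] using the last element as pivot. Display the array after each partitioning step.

Partition 1: pivot=15 at index 4 -> [1, 0, 9, 10, 15]
Partition 2: pivot=10 at index 3 -> [1, 0, 9, 10, 15]
Partition 3: pivot=9 at index 2 -> [1, 0, 9, 10, 15]
Partition 4: pivot=0 at index 0 -> [0, 1, 9, 10, 15]


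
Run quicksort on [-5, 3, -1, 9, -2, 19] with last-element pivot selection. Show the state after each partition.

Partition 1: pivot=19 at index 5 -> [-5, 3, -1, 9, -2, 19]
Partition 2: pivot=-2 at index 1 -> [-5, -2, -1, 9, 3, 19]
Partition 3: pivot=3 at index 3 -> [-5, -2, -1, 3, 9, 19]


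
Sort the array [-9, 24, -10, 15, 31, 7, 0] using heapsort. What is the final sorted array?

Build heap: [31, 24, 7, 15, -9, -10, 0]
Extract 31: [24, 15, 7, 0, -9, -10, 31]
Extract 24: [15, 0, 7, -10, -9, 24, 31]
Extract 15: [7, 0, -9, -10, 15, 24, 31]
Extract 7: [0, -10, -9, 7, 15, 24, 31]
Extract 0: [-9, -10, 0, 7, 15, 24, 31]
Extract -9: [-10, -9, 0, 7, 15, 24, 31]


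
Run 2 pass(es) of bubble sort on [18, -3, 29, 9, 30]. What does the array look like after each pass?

After pass 1: [-3, 18, 9, 29, 30] (2 swaps)
After pass 2: [-3, 9, 18, 29, 30] (1 swaps)
Total swaps: 3


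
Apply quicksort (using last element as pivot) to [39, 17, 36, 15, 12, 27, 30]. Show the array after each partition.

Partition 1: pivot=30 at index 4 -> [17, 15, 12, 27, 30, 39, 36]
Partition 2: pivot=27 at index 3 -> [17, 15, 12, 27, 30, 39, 36]
Partition 3: pivot=12 at index 0 -> [12, 15, 17, 27, 30, 39, 36]
Partition 4: pivot=17 at index 2 -> [12, 15, 17, 27, 30, 39, 36]
Partition 5: pivot=36 at index 5 -> [12, 15, 17, 27, 30, 36, 39]


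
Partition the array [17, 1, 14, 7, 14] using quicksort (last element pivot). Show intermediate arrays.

Partition 1: pivot=14 at index 3 -> [1, 14, 7, 14, 17]
Partition 2: pivot=7 at index 1 -> [1, 7, 14, 14, 17]


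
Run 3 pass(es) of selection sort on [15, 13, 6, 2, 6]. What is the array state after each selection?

Pass 1: Select minimum 2 at index 3, swap -> [2, 13, 6, 15, 6]
Pass 2: Select minimum 6 at index 2, swap -> [2, 6, 13, 15, 6]
Pass 3: Select minimum 6 at index 4, swap -> [2, 6, 6, 15, 13]


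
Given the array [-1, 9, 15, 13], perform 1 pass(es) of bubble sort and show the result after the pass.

After pass 1: [-1, 9, 13, 15] (1 swaps)
Total swaps: 1


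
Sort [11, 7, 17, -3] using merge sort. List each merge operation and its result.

Divide and conquer:
  Merge [11] + [7] -> [7, 11]
  Merge [17] + [-3] -> [-3, 17]
  Merge [7, 11] + [-3, 17] -> [-3, 7, 11, 17]


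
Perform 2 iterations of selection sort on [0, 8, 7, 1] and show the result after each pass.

Pass 1: Select minimum 0 at index 0, swap -> [0, 8, 7, 1]
Pass 2: Select minimum 1 at index 3, swap -> [0, 1, 7, 8]


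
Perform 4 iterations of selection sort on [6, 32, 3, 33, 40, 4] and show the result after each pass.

Pass 1: Select minimum 3 at index 2, swap -> [3, 32, 6, 33, 40, 4]
Pass 2: Select minimum 4 at index 5, swap -> [3, 4, 6, 33, 40, 32]
Pass 3: Select minimum 6 at index 2, swap -> [3, 4, 6, 33, 40, 32]
Pass 4: Select minimum 32 at index 5, swap -> [3, 4, 6, 32, 40, 33]


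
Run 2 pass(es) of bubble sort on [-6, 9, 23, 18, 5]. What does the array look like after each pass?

After pass 1: [-6, 9, 18, 5, 23] (2 swaps)
After pass 2: [-6, 9, 5, 18, 23] (1 swaps)
Total swaps: 3


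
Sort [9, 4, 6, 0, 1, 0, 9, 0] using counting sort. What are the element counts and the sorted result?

Count array: [3, 1, 0, 0, 1, 0, 1, 0, 0, 2]
(count[i] = number of elements equal to i)
Cumulative count: [3, 4, 4, 4, 5, 5, 6, 6, 6, 8]
Sorted: [0, 0, 0, 1, 4, 6, 9, 9]


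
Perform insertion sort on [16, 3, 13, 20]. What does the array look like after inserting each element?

First element 16 is already 'sorted'
Insert 3: shifted 1 elements -> [3, 16, 13, 20]
Insert 13: shifted 1 elements -> [3, 13, 16, 20]
Insert 20: shifted 0 elements -> [3, 13, 16, 20]


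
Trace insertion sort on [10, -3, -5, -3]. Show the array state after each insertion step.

First element 10 is already 'sorted'
Insert -3: shifted 1 elements -> [-3, 10, -5, -3]
Insert -5: shifted 2 elements -> [-5, -3, 10, -3]
Insert -3: shifted 1 elements -> [-5, -3, -3, 10]


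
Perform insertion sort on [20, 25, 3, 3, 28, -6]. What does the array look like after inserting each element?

First element 20 is already 'sorted'
Insert 25: shifted 0 elements -> [20, 25, 3, 3, 28, -6]
Insert 3: shifted 2 elements -> [3, 20, 25, 3, 28, -6]
Insert 3: shifted 2 elements -> [3, 3, 20, 25, 28, -6]
Insert 28: shifted 0 elements -> [3, 3, 20, 25, 28, -6]
Insert -6: shifted 5 elements -> [-6, 3, 3, 20, 25, 28]


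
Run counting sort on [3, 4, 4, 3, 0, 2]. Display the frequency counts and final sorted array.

Count array: [1, 0, 1, 2, 2]
(count[i] = number of elements equal to i)
Cumulative count: [1, 1, 2, 4, 6]
Sorted: [0, 2, 3, 3, 4, 4]


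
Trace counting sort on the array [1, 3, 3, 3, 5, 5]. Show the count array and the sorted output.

Count array: [0, 1, 0, 3, 0, 2]
(count[i] = number of elements equal to i)
Cumulative count: [0, 1, 1, 4, 4, 6]
Sorted: [1, 3, 3, 3, 5, 5]


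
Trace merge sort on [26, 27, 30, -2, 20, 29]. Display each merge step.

Divide and conquer:
  Merge [27] + [30] -> [27, 30]
  Merge [26] + [27, 30] -> [26, 27, 30]
  Merge [20] + [29] -> [20, 29]
  Merge [-2] + [20, 29] -> [-2, 20, 29]
  Merge [26, 27, 30] + [-2, 20, 29] -> [-2, 20, 26, 27, 29, 30]


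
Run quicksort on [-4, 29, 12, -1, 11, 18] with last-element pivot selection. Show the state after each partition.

Partition 1: pivot=18 at index 4 -> [-4, 12, -1, 11, 18, 29]
Partition 2: pivot=11 at index 2 -> [-4, -1, 11, 12, 18, 29]
Partition 3: pivot=-1 at index 1 -> [-4, -1, 11, 12, 18, 29]


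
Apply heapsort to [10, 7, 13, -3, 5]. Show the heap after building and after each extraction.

Build heap: [13, 7, 10, -3, 5]
Extract 13: [10, 7, 5, -3, 13]
Extract 10: [7, -3, 5, 10, 13]
Extract 7: [5, -3, 7, 10, 13]
Extract 5: [-3, 5, 7, 10, 13]


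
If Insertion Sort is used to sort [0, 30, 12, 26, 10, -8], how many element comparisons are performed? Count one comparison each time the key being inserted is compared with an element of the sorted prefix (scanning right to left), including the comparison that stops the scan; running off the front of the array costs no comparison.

Insert 30: 0 <= 30 (stop) = 1 comparison(s) -> [0, 30, 12, 26, 10, -8]
Insert 12: 30 > 12 (shift), 0 <= 12 (stop) = 2 comparison(s) -> [0, 12, 30, 26, 10, -8]
Insert 26: 30 > 26 (shift), 12 <= 26 (stop) = 2 comparison(s) -> [0, 12, 26, 30, 10, -8]
Insert 10: 30 > 10 (shift), 26 > 10 (shift), 12 > 10 (shift), 0 <= 10 (stop) = 4 comparison(s) -> [0, 10, 12, 26, 30, -8]
Insert -8: 30 > -8 (shift), 26 > -8 (shift), 12 > -8 (shift), 10 > -8 (shift), 0 > -8 (shift), reached front = 5 comparison(s) -> [-8, 0, 10, 12, 26, 30]
Total comparisons: 1 + 2 + 2 + 4 + 5 = 14


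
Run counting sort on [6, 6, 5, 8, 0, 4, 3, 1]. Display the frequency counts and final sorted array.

Count array: [1, 1, 0, 1, 1, 1, 2, 0, 1]
(count[i] = number of elements equal to i)
Cumulative count: [1, 2, 2, 3, 4, 5, 7, 7, 8]
Sorted: [0, 1, 3, 4, 5, 6, 6, 8]


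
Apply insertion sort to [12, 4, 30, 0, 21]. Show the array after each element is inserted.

First element 12 is already 'sorted'
Insert 4: shifted 1 elements -> [4, 12, 30, 0, 21]
Insert 30: shifted 0 elements -> [4, 12, 30, 0, 21]
Insert 0: shifted 3 elements -> [0, 4, 12, 30, 21]
Insert 21: shifted 1 elements -> [0, 4, 12, 21, 30]


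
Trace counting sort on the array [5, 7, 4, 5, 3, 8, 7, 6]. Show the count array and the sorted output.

Count array: [0, 0, 0, 1, 1, 2, 1, 2, 1]
(count[i] = number of elements equal to i)
Cumulative count: [0, 0, 0, 1, 2, 4, 5, 7, 8]
Sorted: [3, 4, 5, 5, 6, 7, 7, 8]


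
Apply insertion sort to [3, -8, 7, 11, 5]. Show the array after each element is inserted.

First element 3 is already 'sorted'
Insert -8: shifted 1 elements -> [-8, 3, 7, 11, 5]
Insert 7: shifted 0 elements -> [-8, 3, 7, 11, 5]
Insert 11: shifted 0 elements -> [-8, 3, 7, 11, 5]
Insert 5: shifted 2 elements -> [-8, 3, 5, 7, 11]


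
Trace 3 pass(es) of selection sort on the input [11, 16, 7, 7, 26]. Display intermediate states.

Pass 1: Select minimum 7 at index 2, swap -> [7, 16, 11, 7, 26]
Pass 2: Select minimum 7 at index 3, swap -> [7, 7, 11, 16, 26]
Pass 3: Select minimum 11 at index 2, swap -> [7, 7, 11, 16, 26]


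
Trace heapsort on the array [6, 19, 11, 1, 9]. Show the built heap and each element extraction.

Build heap: [19, 9, 11, 1, 6]
Extract 19: [11, 9, 6, 1, 19]
Extract 11: [9, 1, 6, 11, 19]
Extract 9: [6, 1, 9, 11, 19]
Extract 6: [1, 6, 9, 11, 19]


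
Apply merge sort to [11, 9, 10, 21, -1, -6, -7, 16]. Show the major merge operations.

Divide and conquer:
  Merge [11] + [9] -> [9, 11]
  Merge [10] + [21] -> [10, 21]
  Merge [9, 11] + [10, 21] -> [9, 10, 11, 21]
  Merge [-1] + [-6] -> [-6, -1]
  Merge [-7] + [16] -> [-7, 16]
  Merge [-6, -1] + [-7, 16] -> [-7, -6, -1, 16]
  Merge [9, 10, 11, 21] + [-7, -6, -1, 16] -> [-7, -6, -1, 9, 10, 11, 16, 21]


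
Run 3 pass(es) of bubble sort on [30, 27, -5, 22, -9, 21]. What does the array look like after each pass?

After pass 1: [27, -5, 22, -9, 21, 30] (5 swaps)
After pass 2: [-5, 22, -9, 21, 27, 30] (4 swaps)
After pass 3: [-5, -9, 21, 22, 27, 30] (2 swaps)
Total swaps: 11


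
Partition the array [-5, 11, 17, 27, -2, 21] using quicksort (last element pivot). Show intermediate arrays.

Partition 1: pivot=21 at index 4 -> [-5, 11, 17, -2, 21, 27]
Partition 2: pivot=-2 at index 1 -> [-5, -2, 17, 11, 21, 27]
Partition 3: pivot=11 at index 2 -> [-5, -2, 11, 17, 21, 27]


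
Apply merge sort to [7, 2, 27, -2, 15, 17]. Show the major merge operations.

Divide and conquer:
  Merge [2] + [27] -> [2, 27]
  Merge [7] + [2, 27] -> [2, 7, 27]
  Merge [15] + [17] -> [15, 17]
  Merge [-2] + [15, 17] -> [-2, 15, 17]
  Merge [2, 7, 27] + [-2, 15, 17] -> [-2, 2, 7, 15, 17, 27]


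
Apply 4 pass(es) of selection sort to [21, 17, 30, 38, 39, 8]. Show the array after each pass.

Pass 1: Select minimum 8 at index 5, swap -> [8, 17, 30, 38, 39, 21]
Pass 2: Select minimum 17 at index 1, swap -> [8, 17, 30, 38, 39, 21]
Pass 3: Select minimum 21 at index 5, swap -> [8, 17, 21, 38, 39, 30]
Pass 4: Select minimum 30 at index 5, swap -> [8, 17, 21, 30, 39, 38]


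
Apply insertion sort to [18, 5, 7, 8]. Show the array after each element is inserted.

First element 18 is already 'sorted'
Insert 5: shifted 1 elements -> [5, 18, 7, 8]
Insert 7: shifted 1 elements -> [5, 7, 18, 8]
Insert 8: shifted 1 elements -> [5, 7, 8, 18]


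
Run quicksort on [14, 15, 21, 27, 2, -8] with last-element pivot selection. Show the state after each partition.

Partition 1: pivot=-8 at index 0 -> [-8, 15, 21, 27, 2, 14]
Partition 2: pivot=14 at index 2 -> [-8, 2, 14, 27, 15, 21]
Partition 3: pivot=21 at index 4 -> [-8, 2, 14, 15, 21, 27]


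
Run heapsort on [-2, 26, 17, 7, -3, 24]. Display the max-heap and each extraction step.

Build heap: [26, 7, 24, -2, -3, 17]
Extract 26: [24, 7, 17, -2, -3, 26]
Extract 24: [17, 7, -3, -2, 24, 26]
Extract 17: [7, -2, -3, 17, 24, 26]
Extract 7: [-2, -3, 7, 17, 24, 26]
Extract -2: [-3, -2, 7, 17, 24, 26]


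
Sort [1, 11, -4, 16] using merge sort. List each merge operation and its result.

Divide and conquer:
  Merge [1] + [11] -> [1, 11]
  Merge [-4] + [16] -> [-4, 16]
  Merge [1, 11] + [-4, 16] -> [-4, 1, 11, 16]


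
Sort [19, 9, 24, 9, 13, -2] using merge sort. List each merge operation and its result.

Divide and conquer:
  Merge [9] + [24] -> [9, 24]
  Merge [19] + [9, 24] -> [9, 19, 24]
  Merge [13] + [-2] -> [-2, 13]
  Merge [9] + [-2, 13] -> [-2, 9, 13]
  Merge [9, 19, 24] + [-2, 9, 13] -> [-2, 9, 9, 13, 19, 24]


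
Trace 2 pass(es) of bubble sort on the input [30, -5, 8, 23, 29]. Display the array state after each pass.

After pass 1: [-5, 8, 23, 29, 30] (4 swaps)
After pass 2: [-5, 8, 23, 29, 30] (0 swaps)
Total swaps: 4


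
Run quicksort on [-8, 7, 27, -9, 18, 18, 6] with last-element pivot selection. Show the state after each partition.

Partition 1: pivot=6 at index 2 -> [-8, -9, 6, 7, 18, 18, 27]
Partition 2: pivot=-9 at index 0 -> [-9, -8, 6, 7, 18, 18, 27]
Partition 3: pivot=27 at index 6 -> [-9, -8, 6, 7, 18, 18, 27]
Partition 4: pivot=18 at index 5 -> [-9, -8, 6, 7, 18, 18, 27]
Partition 5: pivot=18 at index 4 -> [-9, -8, 6, 7, 18, 18, 27]


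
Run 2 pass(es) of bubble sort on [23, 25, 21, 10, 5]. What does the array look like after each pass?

After pass 1: [23, 21, 10, 5, 25] (3 swaps)
After pass 2: [21, 10, 5, 23, 25] (3 swaps)
Total swaps: 6


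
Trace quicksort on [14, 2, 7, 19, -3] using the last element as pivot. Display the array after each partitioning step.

Partition 1: pivot=-3 at index 0 -> [-3, 2, 7, 19, 14]
Partition 2: pivot=14 at index 3 -> [-3, 2, 7, 14, 19]
Partition 3: pivot=7 at index 2 -> [-3, 2, 7, 14, 19]


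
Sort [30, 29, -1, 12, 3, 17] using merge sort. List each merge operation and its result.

Divide and conquer:
  Merge [29] + [-1] -> [-1, 29]
  Merge [30] + [-1, 29] -> [-1, 29, 30]
  Merge [3] + [17] -> [3, 17]
  Merge [12] + [3, 17] -> [3, 12, 17]
  Merge [-1, 29, 30] + [3, 12, 17] -> [-1, 3, 12, 17, 29, 30]


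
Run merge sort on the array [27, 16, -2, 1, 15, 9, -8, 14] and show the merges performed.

Divide and conquer:
  Merge [27] + [16] -> [16, 27]
  Merge [-2] + [1] -> [-2, 1]
  Merge [16, 27] + [-2, 1] -> [-2, 1, 16, 27]
  Merge [15] + [9] -> [9, 15]
  Merge [-8] + [14] -> [-8, 14]
  Merge [9, 15] + [-8, 14] -> [-8, 9, 14, 15]
  Merge [-2, 1, 16, 27] + [-8, 9, 14, 15] -> [-8, -2, 1, 9, 14, 15, 16, 27]


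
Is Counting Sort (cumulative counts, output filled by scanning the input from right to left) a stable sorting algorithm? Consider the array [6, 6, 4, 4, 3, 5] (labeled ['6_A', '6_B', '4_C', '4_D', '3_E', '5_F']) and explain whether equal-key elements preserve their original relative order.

Trace Counting Sort on the labeled array (the key is the number; the letter only tracks identity):
  Counts for values 0..6: [0, 0, 0, 1, 2, 1, 2]
  Cumulative counts: [0, 0, 0, 1, 3, 4, 6]
  Scan right to left: place 5_F at output index 3
  Scan right to left: place 3_E at output index 0
  Scan right to left: place 4_D at output index 2
  Scan right to left: place 4_C at output index 1
  Scan right to left: place 6_B at output index 5
  Scan right to left: place 6_A at output index 4
  Output: [3_E, 4_C, 4_D, 5_F, 6_A, 6_B]
Equal keys:
  value 4: originally 4_C, 4_D; after sorting 4_C, 4_D -> order preserved
  value 6: originally 6_A, 6_B; after sorting 6_A, 6_B -> order preserved
All equal keys kept their original relative order. Counting Sort is stable: scanning the input right to left with decreasing cumulative counts places later duplicates at later output positions.
Answer: Stable


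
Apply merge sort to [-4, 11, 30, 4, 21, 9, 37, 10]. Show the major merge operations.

Divide and conquer:
  Merge [-4] + [11] -> [-4, 11]
  Merge [30] + [4] -> [4, 30]
  Merge [-4, 11] + [4, 30] -> [-4, 4, 11, 30]
  Merge [21] + [9] -> [9, 21]
  Merge [37] + [10] -> [10, 37]
  Merge [9, 21] + [10, 37] -> [9, 10, 21, 37]
  Merge [-4, 4, 11, 30] + [9, 10, 21, 37] -> [-4, 4, 9, 10, 11, 21, 30, 37]
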